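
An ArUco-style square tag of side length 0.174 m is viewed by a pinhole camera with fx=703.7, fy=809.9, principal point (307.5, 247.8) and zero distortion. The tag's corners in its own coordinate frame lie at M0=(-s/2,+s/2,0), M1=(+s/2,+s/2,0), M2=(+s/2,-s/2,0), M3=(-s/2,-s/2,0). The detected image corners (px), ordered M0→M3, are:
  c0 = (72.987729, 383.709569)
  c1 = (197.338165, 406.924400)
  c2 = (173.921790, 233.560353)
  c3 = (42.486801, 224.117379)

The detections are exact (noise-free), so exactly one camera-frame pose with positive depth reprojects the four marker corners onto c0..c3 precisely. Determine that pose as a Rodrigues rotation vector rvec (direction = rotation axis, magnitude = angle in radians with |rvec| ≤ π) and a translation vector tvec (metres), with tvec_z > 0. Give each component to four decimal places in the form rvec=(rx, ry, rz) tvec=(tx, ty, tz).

rvec=(0.3510, 0.4192, -0.0130) tvec=(-0.2072, 0.0641, 0.7747)

Intrinsics K: fx=703.7, fy=809.9, cx=307.5, cy=247.8
Marker side s = 0.174 m; corners in marker frame (Z=0):
  M0 = (-0.0870, +0.0870, 0)
  M1 = (+0.0870, +0.0870, 0)
  M2 = (+0.0870, -0.0870, 0)
  M3 = (-0.0870, -0.0870, 0)
Detected image corners:
  c0 = (72.987729, 383.709569) px
  c1 = (197.338165, 406.924400) px
  c2 = (173.921790, 233.560353) px
  c3 = (42.486801, 224.117379) px
Planar DLT: solve 8×8 A·h = b for H (H[2,2]=1):
  H  [+671.30532 +207.86017 +119.30665]
  H  [-66.13829 +1088.37555 +314.80568]
  H  [-0.51735 +0.42741 +1.00000]
B = K⁻¹H; ‖b₁‖=1.290740, ‖b₂‖=1.290740; λ = 2/(‖b₁‖+‖b₂‖) = 0.774750, sign → tz>0 ⇒ λ=+0.774750
r₁ = λ·B[:,0] = (+0.91423,+0.05937,-0.40082); r₂ = λ·B[:,1] = (+0.08415,+0.93982,+0.33114)
r₃ = r₁×r₂ = (+0.39636,-0.33646,+0.85422); SVD([r₁ r₂ r₃]) → R = UVᵀ:
  R  [+0.91423 +0.08415 +0.39636]
  R  [+0.05937 +0.93982 -0.33646]
  R  [-0.40082 +0.33114 +0.85422]
t = (-0.20719, +0.06410, +0.77475) m
tr R = 2.708275; θ = arccos((tr R − 1)/2) = 0.546906 rad = 31.335°
axis k = ((R−Rᵀ)₃₂, (R−Rᵀ)₁₃, (R−Rᵀ)₂₁) / (2 sinθ) = (+0.641867, +0.766446, -0.023825)
rvec = θ·k = (+0.351041, +0.419174, -0.013030)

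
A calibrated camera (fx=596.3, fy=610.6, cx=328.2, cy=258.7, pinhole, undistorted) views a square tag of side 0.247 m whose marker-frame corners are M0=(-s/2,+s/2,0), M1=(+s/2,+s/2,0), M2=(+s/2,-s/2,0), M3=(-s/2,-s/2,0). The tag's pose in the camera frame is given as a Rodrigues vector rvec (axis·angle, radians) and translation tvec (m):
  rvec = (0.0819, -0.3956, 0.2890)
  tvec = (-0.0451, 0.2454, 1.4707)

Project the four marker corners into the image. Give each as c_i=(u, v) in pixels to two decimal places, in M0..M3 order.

Intrinsics K: fx=596.3, fy=610.6, cx=328.2, cy=258.7
Marker side s = 0.247 m; corners in marker frame (Z=0):
  M0 = (-0.1235, +0.1235, 0)
  M1 = (+0.1235, +0.1235, 0)
  M2 = (+0.1235, -0.1235, 0)
  M3 = (-0.1235, -0.1235, 0)
rvec = (0.0819, -0.3956, 0.2890), |rvec| = θ = 0.49672 rad = 28.460°
Rodrigues: sinθ=0.47654, 1−cosθ=0.12085; R = I + sinθ·[k]× + (1−cosθ)·[k]×²:
    [+0.88244 -0.29313 -0.36794]
    [+0.26139 +0.95581 -0.13457]
    [+0.39113 +0.02257 +0.92006]
t = (-0.0451, 0.2454, 1.4707) m
M0: Pc = R·M0+t = (-0.19028, +0.33116, +1.42518); u = 596.3·(-0.19028)/1.42518 + 328.2 = 248.5853, v = 610.6·(+0.33116)/1.42518 + 258.7 = 400.5809
M1: Pc = R·M1+t = (+0.02768, +0.39572, +1.52179); u = 596.3·(+0.02768)/1.52179 + 328.2 = 339.0459, v = 610.6·(+0.39572)/1.52179 + 258.7 = 417.4793
M2: Pc = R·M2+t = (+0.10008, +0.15964, +1.51622); u = 596.3·(+0.10008)/1.51622 + 328.2 = 367.5607, v = 610.6·(+0.15964)/1.51622 + 258.7 = 322.9891
M3: Pc = R·M3+t = (-0.11788, +0.09508, +1.41961); u = 596.3·(-0.11788)/1.41961 + 328.2 = 278.6853, v = 610.6·(+0.09508)/1.41961 + 258.7 = 299.5940

c0=(248.59, 400.58) c1=(339.05, 417.48) c2=(367.56, 322.99) c3=(278.69, 299.59)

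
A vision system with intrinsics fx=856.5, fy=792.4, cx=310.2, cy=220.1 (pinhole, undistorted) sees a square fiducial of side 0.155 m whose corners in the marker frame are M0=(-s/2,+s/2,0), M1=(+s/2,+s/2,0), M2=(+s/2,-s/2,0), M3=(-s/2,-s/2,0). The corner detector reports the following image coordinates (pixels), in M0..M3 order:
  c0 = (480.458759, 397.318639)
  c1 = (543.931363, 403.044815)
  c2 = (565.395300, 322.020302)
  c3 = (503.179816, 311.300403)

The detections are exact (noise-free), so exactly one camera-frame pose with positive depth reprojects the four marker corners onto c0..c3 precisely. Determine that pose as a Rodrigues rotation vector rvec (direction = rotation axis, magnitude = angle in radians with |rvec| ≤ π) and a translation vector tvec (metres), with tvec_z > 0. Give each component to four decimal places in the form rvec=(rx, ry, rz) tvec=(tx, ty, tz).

rvec=(0.0779, -0.5786, 0.2281) tvec=(0.3568, 0.2496, 1.4282)

Intrinsics K: fx=856.5, fy=792.4, cx=310.2, cy=220.1
Marker side s = 0.155 m; corners in marker frame (Z=0):
  M0 = (-0.0775, +0.0775, 0)
  M1 = (+0.0775, +0.0775, 0)
  M2 = (+0.0775, -0.0775, 0)
  M3 = (-0.0775, -0.0775, 0)
Detected image corners:
  c0 = (480.458759, 397.318639) px
  c1 = (543.931363, 403.044815) px
  c2 = (565.395300, 322.020302) px
  c3 = (503.179816, 311.300403) px
Planar DLT: solve 8×8 A·h = b for H (H[2,2]=1):
  H  [+606.95669 -139.09952 +524.17373]
  H  [+191.07808 +540.63529 +358.56424]
  H  [+0.38512 +0.00633 +1.00000]
B = K⁻¹H; ‖b₁‖=0.700192, ‖b₂‖=0.700192; λ = 2/(‖b₁‖+‖b₂‖) = 1.428179, sign → tz>0 ⇒ λ=+1.428179
r₁ = λ·B[:,0] = (+0.81288,+0.19161,+0.55002); r₂ = λ·B[:,1] = (-0.23522,+0.97190,+0.00904)
r₃ = r₁×r₂ = (-0.53283,-0.13672,+0.83511); SVD([r₁ r₂ r₃]) → R = UVᵀ:
  R  [+0.81288 -0.23522 -0.53283]
  R  [+0.19161 +0.97190 -0.13672]
  R  [+0.55002 +0.00904 +0.83511]
t = (+0.35679, +0.24956, +1.42818) m
tr R = 2.619881; θ = arccos((tr R − 1)/2) = 0.626746 rad = 35.910°
axis k = ((R−Rᵀ)₃₂, (R−Rᵀ)₁₃, (R−Rᵀ)₂₁) / (2 sinθ) = (+0.124260, -0.923123, +0.363872)
rvec = θ·k = (+0.077879, -0.578563, +0.228055)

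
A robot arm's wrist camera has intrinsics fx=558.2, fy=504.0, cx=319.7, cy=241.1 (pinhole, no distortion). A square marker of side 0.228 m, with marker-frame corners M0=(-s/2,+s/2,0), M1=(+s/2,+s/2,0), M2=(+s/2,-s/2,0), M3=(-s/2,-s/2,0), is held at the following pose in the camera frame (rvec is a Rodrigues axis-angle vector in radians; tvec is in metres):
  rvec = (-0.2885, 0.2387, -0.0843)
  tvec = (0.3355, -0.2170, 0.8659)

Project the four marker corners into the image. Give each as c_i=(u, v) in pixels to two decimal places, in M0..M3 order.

Intrinsics K: fx=558.2, fy=504.0, cx=319.7, cy=241.1
Marker side s = 0.228 m; corners in marker frame (Z=0):
  M0 = (-0.1140, +0.1140, 0)
  M1 = (+0.1140, +0.1140, 0)
  M2 = (+0.1140, -0.1140, 0)
  M3 = (-0.1140, -0.1140, 0)
rvec = (-0.2885, 0.2387, -0.0843), |rvec| = θ = 0.38382 rad = 21.991°
Rodrigues: sinθ=0.37446, 1−cosθ=0.07276; R = I + sinθ·[k]× + (1−cosθ)·[k]×²:
    [+0.96835 +0.04823 +0.24489]
    [-0.11626 +0.95538 +0.27153]
    [-0.22087 -0.29141 +0.93075]
t = (0.3355, -0.2170, 0.8659) m
M0: Pc = R·M0+t = (+0.23061, -0.09483, +0.85786); u = 558.2·(+0.23061)/0.85786 + 319.7 = 469.7535, v = 504.0·(-0.09483)/0.85786 + 241.1 = 185.3847
M1: Pc = R·M1+t = (+0.45139, -0.12134, +0.80750); u = 558.2·(+0.45139)/0.80750 + 319.7 = 631.7322, v = 504.0·(-0.12134)/0.80750 + 241.1 = 165.3660
M2: Pc = R·M2+t = (+0.44039, -0.33917, +0.87394); u = 558.2·(+0.44039)/0.87394 + 319.7 = 600.9861, v = 504.0·(-0.33917)/0.87394 + 241.1 = 45.5032
M3: Pc = R·M3+t = (+0.21961, -0.31266, +0.92430); u = 558.2·(+0.21961)/0.92430 + 319.7 = 452.3259, v = 504.0·(-0.31266)/0.92430 + 241.1 = 70.6133

c0=(469.75, 185.38) c1=(631.73, 165.37) c2=(600.99, 45.50) c3=(452.33, 70.61)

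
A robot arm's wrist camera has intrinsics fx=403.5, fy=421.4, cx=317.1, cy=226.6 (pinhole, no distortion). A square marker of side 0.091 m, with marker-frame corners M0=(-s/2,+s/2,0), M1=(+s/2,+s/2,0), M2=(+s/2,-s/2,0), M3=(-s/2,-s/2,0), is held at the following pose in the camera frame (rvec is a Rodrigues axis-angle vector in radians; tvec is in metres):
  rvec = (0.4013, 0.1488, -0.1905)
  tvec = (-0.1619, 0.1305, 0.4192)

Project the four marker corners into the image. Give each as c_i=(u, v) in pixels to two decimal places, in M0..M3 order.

Intrinsics K: fx=403.5, fy=421.4, cx=317.1, cy=226.6
Marker side s = 0.091 m; corners in marker frame (Z=0):
  M0 = (-0.0455, +0.0455, 0)
  M1 = (+0.0455, +0.0455, 0)
  M2 = (+0.0455, -0.0455, 0)
  M3 = (-0.0455, -0.0455, 0)
rvec = (0.4013, 0.1488, -0.1905), |rvec| = θ = 0.46848 rad = 26.842°
Rodrigues: sinθ=0.45153, 1−cosθ=0.10774; R = I + sinθ·[k]× + (1−cosθ)·[k]×²:
    [+0.97131 +0.21292 +0.10589]
    [-0.15429 +0.90313 -0.40070]
    [-0.18095 +0.37287 +0.91007]
t = (-0.1619, 0.1305, 0.4192) m
M0: Pc = R·M0+t = (-0.19641, +0.17861, +0.44440); u = 403.5·(-0.19641)/0.44440 + 317.1 = 138.7687, v = 421.4·(+0.17861)/0.44440 + 226.6 = 395.9690
M1: Pc = R·M1+t = (-0.10802, +0.16457, +0.42793); u = 403.5·(-0.10802)/0.42793 + 317.1 = 215.2499, v = 421.4·(+0.16457)/0.42793 + 226.6 = 388.6597
M2: Pc = R·M2+t = (-0.12739, +0.08239, +0.39400); u = 403.5·(-0.12739)/0.39400 + 317.1 = 186.6357, v = 421.4·(+0.08239)/0.39400 + 226.6 = 314.7166
M3: Pc = R·M3+t = (-0.21578, +0.09643, +0.41047); u = 403.5·(-0.21578)/0.41047 + 317.1 = 104.9801, v = 421.4·(+0.09643)/0.41047 + 226.6 = 325.5964

c0=(138.77, 395.97) c1=(215.25, 388.66) c2=(186.64, 314.72) c3=(104.98, 325.60)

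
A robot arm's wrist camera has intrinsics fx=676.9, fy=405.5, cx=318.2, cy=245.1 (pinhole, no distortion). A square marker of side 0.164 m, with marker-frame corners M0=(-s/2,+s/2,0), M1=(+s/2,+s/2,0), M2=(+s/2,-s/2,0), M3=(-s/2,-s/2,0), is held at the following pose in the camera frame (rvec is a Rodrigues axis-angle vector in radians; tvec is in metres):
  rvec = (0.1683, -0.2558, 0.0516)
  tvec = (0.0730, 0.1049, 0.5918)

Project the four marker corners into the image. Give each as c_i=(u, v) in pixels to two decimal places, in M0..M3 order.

Intrinsics K: fx=676.9, fy=405.5, cx=318.2, cy=245.1
Marker side s = 0.164 m; corners in marker frame (Z=0):
  M0 = (-0.0820, +0.0820, 0)
  M1 = (+0.0820, +0.0820, 0)
  M2 = (+0.0820, -0.0820, 0)
  M3 = (-0.0820, -0.0820, 0)
rvec = (0.1683, -0.2558, 0.0516), |rvec| = θ = 0.31052 rad = 17.791°
Rodrigues: sinθ=0.30555, 1−cosθ=0.04782; R = I + sinθ·[k]× + (1−cosθ)·[k]×²:
    [+0.96622 -0.07213 -0.24740]
    [+0.02942 +0.98463 -0.17216]
    [+0.25602 +0.15906 +0.95350]
t = (0.0730, 0.1049, 0.5918) m
M0: Pc = R·M0+t = (-0.01214, +0.18323, +0.58385); u = 676.9·(-0.01214)/0.58385 + 318.2 = 304.1195, v = 405.5·(+0.18323)/0.58385 + 245.1 = 372.3564
M1: Pc = R·M1+t = (+0.14632, +0.18805, +0.62584); u = 676.9·(+0.14632)/0.62584 + 318.2 = 476.4542, v = 405.5·(+0.18805)/0.62584 + 245.1 = 366.9452
M2: Pc = R·M2+t = (+0.15814, +0.02657, +0.59975); u = 676.9·(+0.15814)/0.59975 + 318.2 = 496.6881, v = 405.5·(+0.02657)/0.59975 + 245.1 = 263.0663
M3: Pc = R·M3+t = (-0.00032, +0.02175, +0.55776); u = 676.9·(-0.00032)/0.55776 + 318.2 = 317.8166, v = 405.5·(+0.02175)/0.55776 + 245.1 = 260.9108

c0=(304.12, 372.36) c1=(476.45, 366.95) c2=(496.69, 263.07) c3=(317.82, 260.91)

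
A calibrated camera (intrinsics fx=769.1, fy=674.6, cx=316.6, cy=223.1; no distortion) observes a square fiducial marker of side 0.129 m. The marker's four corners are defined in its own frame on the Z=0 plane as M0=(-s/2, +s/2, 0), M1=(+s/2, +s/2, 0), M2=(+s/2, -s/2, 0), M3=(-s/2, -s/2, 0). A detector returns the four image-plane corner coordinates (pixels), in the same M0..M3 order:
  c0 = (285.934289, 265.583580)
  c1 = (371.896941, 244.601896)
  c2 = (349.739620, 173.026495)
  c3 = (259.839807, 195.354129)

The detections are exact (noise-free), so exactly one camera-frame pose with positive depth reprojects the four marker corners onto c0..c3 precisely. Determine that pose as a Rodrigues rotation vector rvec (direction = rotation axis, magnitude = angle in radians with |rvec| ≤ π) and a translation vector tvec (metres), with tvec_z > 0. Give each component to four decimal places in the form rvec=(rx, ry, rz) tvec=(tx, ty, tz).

rvec=(0.4022, -0.0141, -0.2780) tvec=(0.0006, -0.0042, 1.0860)

Intrinsics K: fx=769.1, fy=674.6, cx=316.6, cy=223.1
Marker side s = 0.129 m; corners in marker frame (Z=0):
  M0 = (-0.0645, +0.0645, 0)
  M1 = (+0.0645, +0.0645, 0)
  M2 = (+0.0645, -0.0645, 0)
  M3 = (-0.0645, -0.0645, 0)
Detected image corners:
  c0 = (285.934289, 265.583580) px
  c1 = (371.896941, 244.601896) px
  c2 = (349.739620, 173.026495) px
  c3 = (259.839807, 195.354129) px
Planar DLT: solve 8×8 A·h = b for H (H[2,2]=1):
  H  [+669.25590 +300.33894 +317.02317]
  H  [-176.08421 +628.14322 +220.48553]
  H  [-0.03797 +0.35751 +1.00000]
B = K⁻¹H; ‖b₁‖=0.920779, ‖b₂‖=0.920779; λ = 2/(‖b₁‖+‖b₂‖) = 1.086037, sign → tz>0 ⇒ λ=+1.086037
r₁ = λ·B[:,0] = (+0.96202,-0.26984,-0.04123); r₂ = λ·B[:,1] = (+0.26427,+0.88284,+0.38827)
r₃ = r₁×r₂ = (-0.06837,-0.38442,+0.92062); SVD([r₁ r₂ r₃]) → R = UVᵀ:
  R  [+0.96202 +0.26427 -0.06837]
  R  [-0.26984 +0.88284 -0.38442]
  R  [-0.04123 +0.38827 +0.92062]
t = (+0.00060, -0.00421, +1.08604) m
tr R = 2.765482; θ = arccos((tr R − 1)/2) = 0.489132 rad = 28.025°
axis k = ((R−Rᵀ)₃₂, (R−Rᵀ)₁₃, (R−Rᵀ)₂₁) / (2 sinθ) = (+0.822262, -0.028878, -0.568376)
rvec = θ·k = (+0.402195, -0.014125, -0.278011)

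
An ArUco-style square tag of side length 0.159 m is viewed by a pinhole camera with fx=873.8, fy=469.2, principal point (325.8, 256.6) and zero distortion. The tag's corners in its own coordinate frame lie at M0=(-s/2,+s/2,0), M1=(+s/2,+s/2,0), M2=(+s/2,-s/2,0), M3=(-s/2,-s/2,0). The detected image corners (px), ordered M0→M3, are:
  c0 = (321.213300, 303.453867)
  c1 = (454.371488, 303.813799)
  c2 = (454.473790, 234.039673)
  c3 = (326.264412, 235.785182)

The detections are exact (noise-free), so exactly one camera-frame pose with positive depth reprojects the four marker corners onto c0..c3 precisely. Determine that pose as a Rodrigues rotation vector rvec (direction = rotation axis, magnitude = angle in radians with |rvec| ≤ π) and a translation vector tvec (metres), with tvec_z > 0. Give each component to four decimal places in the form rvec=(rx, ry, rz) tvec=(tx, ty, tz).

rvec=(-0.2617, 0.2085, 0.0116) tvec=(0.0753, 0.0271, 1.0564)

Intrinsics K: fx=873.8, fy=469.2, cx=325.8, cy=256.6
Marker side s = 0.159 m; corners in marker frame (Z=0):
  M0 = (-0.0795, +0.0795, 0)
  M1 = (+0.0795, +0.0795, 0)
  M2 = (+0.0795, -0.0795, 0)
  M3 = (-0.0795, -0.0795, 0)
Detected image corners:
  c0 = (321.213300, 303.453867) px
  c1 = (454.371488, 303.813799) px
  c2 = (454.473790, 234.039673) px
  c3 = (326.264412, 235.785182) px
Planar DLT: solve 8×8 A·h = b for H (H[2,2]=1):
  H  [+745.69083 -110.61032 +388.09191]
  H  [-57.02712 +366.93937 +268.61740]
  H  [-0.19513 -0.24201 +1.00000]
B = K⁻¹H; ‖b₁‖=0.946591, ‖b₂‖=0.946591; λ = 2/(‖b₁‖+‖b₂‖) = 1.056422, sign → tz>0 ⇒ λ=+1.056422
r₁ = λ·B[:,0] = (+0.97840,-0.01566,-0.20614); r₂ = λ·B[:,1] = (-0.03840,+0.96600,-0.25567)
r₃ = r₁×r₂ = (+0.20313,+0.25806,+0.94453); SVD([r₁ r₂ r₃]) → R = UVᵀ:
  R  [+0.97840 -0.03840 +0.20313]
  R  [-0.01566 +0.96600 +0.25806]
  R  [-0.20614 -0.25567 +0.94453]
t = (+0.07531, +0.02706, +1.05642) m
tr R = 2.888931; θ = arccos((tr R − 1)/2) = 0.334832 rad = 19.184°
axis k = ((R−Rᵀ)₃₂, (R−Rᵀ)₁₃, (R−Rᵀ)₂₁) / (2 sinθ) = (-0.781673, +0.622729, +0.034593)
rvec = θ·k = (-0.261729, +0.208510, +0.011583)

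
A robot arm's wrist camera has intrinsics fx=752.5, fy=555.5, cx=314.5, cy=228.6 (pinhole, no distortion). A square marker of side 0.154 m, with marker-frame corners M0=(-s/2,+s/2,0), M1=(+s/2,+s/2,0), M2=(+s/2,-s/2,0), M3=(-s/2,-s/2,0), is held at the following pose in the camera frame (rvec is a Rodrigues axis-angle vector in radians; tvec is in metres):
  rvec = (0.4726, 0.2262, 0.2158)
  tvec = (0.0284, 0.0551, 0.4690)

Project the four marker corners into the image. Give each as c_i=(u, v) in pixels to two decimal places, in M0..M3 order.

c0=(232.17, 338.24) c1=(451.98, 388.42) c2=(517.79, 239.13) c3=(258.40, 189.27)

Intrinsics K: fx=752.5, fy=555.5, cx=314.5, cy=228.6
Marker side s = 0.154 m; corners in marker frame (Z=0):
  M0 = (-0.0770, +0.0770, 0)
  M1 = (+0.0770, +0.0770, 0)
  M2 = (+0.0770, -0.0770, 0)
  M3 = (-0.0770, -0.0770, 0)
rvec = (0.4726, 0.2262, 0.2158), |rvec| = θ = 0.56665 rad = 32.466°
Rodrigues: sinθ=0.53680, 1−cosθ=0.15629; R = I + sinθ·[k]× + (1−cosθ)·[k]×²:
    [+0.95243 -0.15240 +0.26393]
    [+0.25647 +0.86861 -0.42395]
    [-0.16464 +0.47147 +0.86637]
t = (0.0284, 0.0551, 0.4690) m
M0: Pc = R·M0+t = (-0.05667, +0.10223, +0.51798); u = 752.5·(-0.05667)/0.51798 + 314.5 = 232.1701, v = 555.5·(+0.10223)/0.51798 + 228.6 = 338.2400
M1: Pc = R·M1+t = (+0.09000, +0.14173, +0.49263); u = 752.5·(+0.09000)/0.49263 + 314.5 = 451.9806, v = 555.5·(+0.14173)/0.49263 + 228.6 = 388.4208
M2: Pc = R·M2+t = (+0.11347, +0.00797, +0.42002); u = 752.5·(+0.11347)/0.42002 + 314.5 = 517.7940, v = 555.5·(+0.00797)/0.42002 + 228.6 = 239.1344
M3: Pc = R·M3+t = (-0.03320, -0.03153, +0.44537); u = 752.5·(-0.03320)/0.44537 + 314.5 = 258.4022, v = 555.5·(-0.03153)/0.44537 + 228.6 = 189.2719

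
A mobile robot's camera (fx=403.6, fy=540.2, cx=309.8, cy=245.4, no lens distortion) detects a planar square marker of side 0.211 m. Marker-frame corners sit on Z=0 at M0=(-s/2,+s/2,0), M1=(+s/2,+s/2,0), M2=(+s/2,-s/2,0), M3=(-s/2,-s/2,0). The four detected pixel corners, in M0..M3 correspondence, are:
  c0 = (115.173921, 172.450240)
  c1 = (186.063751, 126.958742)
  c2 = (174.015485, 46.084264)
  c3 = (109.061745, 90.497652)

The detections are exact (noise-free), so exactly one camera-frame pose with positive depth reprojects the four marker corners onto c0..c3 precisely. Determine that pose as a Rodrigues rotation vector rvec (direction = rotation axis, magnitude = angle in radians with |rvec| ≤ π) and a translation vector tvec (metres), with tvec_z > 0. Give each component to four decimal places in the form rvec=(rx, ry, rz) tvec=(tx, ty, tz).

rvec=(-0.3984, 0.2453, -0.3490) tvec=(-0.4325, -0.2706, 1.0614)

Intrinsics K: fx=403.6, fy=540.2, cx=309.8, cy=245.4
Marker side s = 0.211 m; corners in marker frame (Z=0):
  M0 = (-0.1055, +0.1055, 0)
  M1 = (+0.1055, +0.1055, 0)
  M2 = (+0.1055, -0.1055, 0)
  M3 = (-0.1055, -0.1055, 0)
Detected image corners:
  c0 = (115.173921, 172.450240) px
  c1 = (186.063751, 126.958742) px
  c2 = (174.015485, 46.084264) px
  c3 = (109.061745, 90.497652) px
Planar DLT: solve 8×8 A·h = b for H (H[2,2]=1):
  H  [+298.74623 -14.68292 +145.33656]
  H  [-229.78240 +342.99282 +107.67408]
  H  [-0.15453 -0.39354 +1.00000]
B = K⁻¹H; ‖b₁‖=0.942124, ‖b₂‖=0.942124; λ = 2/(‖b₁‖+‖b₂‖) = 1.061432, sign → tz>0 ⇒ λ=+1.061432
r₁ = λ·B[:,0] = (+0.91158,-0.37698,-0.16403); r₂ = λ·B[:,1] = (+0.28202,+0.86370,-0.41772)
r₃ = r₁×r₂ = (+0.29914,+0.33452,+0.89365); SVD([r₁ r₂ r₃]) → R = UVᵀ:
  R  [+0.91158 +0.28202 +0.29914]
  R  [-0.37698 +0.86370 +0.33452]
  R  [-0.16403 -0.41772 +0.89365]
t = (-0.43252, -0.27062, +1.06143) m
tr R = 2.668930; θ = arccos((tr R − 1)/2) = 0.583635 rad = 33.440°
axis k = ((R−Rᵀ)₃₂, (R−Rᵀ)₁₃, (R−Rᵀ)₂₁) / (2 sinθ) = (-0.682537, +0.420250, -0.597941)
rvec = θ·k = (-0.398352, +0.245273, -0.348979)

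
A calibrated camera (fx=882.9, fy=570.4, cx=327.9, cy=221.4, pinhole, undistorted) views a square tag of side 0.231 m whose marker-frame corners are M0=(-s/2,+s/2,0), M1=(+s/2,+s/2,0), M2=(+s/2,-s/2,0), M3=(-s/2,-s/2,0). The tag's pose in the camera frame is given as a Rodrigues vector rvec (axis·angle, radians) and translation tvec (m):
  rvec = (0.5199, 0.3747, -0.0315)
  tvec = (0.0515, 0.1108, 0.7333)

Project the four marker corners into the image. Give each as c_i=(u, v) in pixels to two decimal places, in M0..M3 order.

c0=(283.38, 361.39) c1=(532.71, 388.27) c2=(528.77, 237.45) c3=(241.51, 223.75)

Intrinsics K: fx=882.9, fy=570.4, cx=327.9, cy=221.4
Marker side s = 0.231 m; corners in marker frame (Z=0):
  M0 = (-0.1155, +0.1155, 0)
  M1 = (+0.1155, +0.1155, 0)
  M2 = (+0.1155, -0.1155, 0)
  M3 = (-0.1155, -0.1155, 0)
rvec = (0.5199, 0.3747, -0.0315), |rvec| = θ = 0.64163 rad = 36.763°
Rodrigues: sinθ=0.59850, 1−cosθ=0.19888; R = I + sinθ·[k]× + (1−cosθ)·[k]×²:
    [+0.93170 +0.12349 +0.34160]
    [+0.06472 +0.86895 -0.49066]
    [-0.35743 +0.47925 +0.80160]
t = (0.0515, 0.1108, 0.7333) m
M0: Pc = R·M0+t = (-0.04185, +0.20369, +0.82994); u = 882.9·(-0.04185)/0.82994 + 327.9 = 283.3816, v = 570.4·(+0.20369)/0.82994 + 221.4 = 361.3907
M1: Pc = R·M1+t = (+0.17337, +0.21864, +0.74737); u = 882.9·(+0.17337)/0.74737 + 327.9 = 532.7138, v = 570.4·(+0.21864)/0.74737 + 221.4 = 388.2671
M2: Pc = R·M2+t = (+0.14485, +0.01791, +0.63666); u = 882.9·(+0.14485)/0.63666 + 327.9 = 528.7692, v = 570.4·(+0.01791)/0.63666 + 221.4 = 237.4481
M3: Pc = R·M3+t = (-0.07037, +0.00296, +0.71923); u = 882.9·(-0.07037)/0.71923 + 327.9 = 241.5114, v = 570.4·(+0.00296)/0.71923 + 221.4 = 223.7483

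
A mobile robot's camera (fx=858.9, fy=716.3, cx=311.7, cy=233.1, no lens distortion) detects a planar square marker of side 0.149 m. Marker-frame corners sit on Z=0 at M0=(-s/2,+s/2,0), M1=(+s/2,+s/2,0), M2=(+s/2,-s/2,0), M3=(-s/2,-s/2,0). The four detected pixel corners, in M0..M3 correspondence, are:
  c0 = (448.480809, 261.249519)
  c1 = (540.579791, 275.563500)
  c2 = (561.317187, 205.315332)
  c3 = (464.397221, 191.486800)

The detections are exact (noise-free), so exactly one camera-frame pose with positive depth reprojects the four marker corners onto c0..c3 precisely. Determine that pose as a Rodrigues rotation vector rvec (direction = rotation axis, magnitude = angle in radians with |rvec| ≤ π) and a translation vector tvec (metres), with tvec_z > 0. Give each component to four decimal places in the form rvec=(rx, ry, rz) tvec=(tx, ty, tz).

rvec=(0.4421, 0.1905, 0.1445) tvec=(0.3037, 0.0021, 1.3628)

Intrinsics K: fx=858.9, fy=716.3, cx=311.7, cy=233.1
Marker side s = 0.149 m; corners in marker frame (Z=0):
  M0 = (-0.0745, +0.0745, 0)
  M1 = (+0.0745, +0.0745, 0)
  M2 = (+0.0745, -0.0745, 0)
  M3 = (-0.0745, -0.0745, 0)
Detected image corners:
  c0 = (448.480809, 261.249519) px
  c1 = (540.579791, 275.563500) px
  c2 = (561.317187, 205.315332) px
  c3 = (464.397221, 191.486800) px
Planar DLT: solve 8×8 A·h = b for H (H[2,2]=1):
  H  [+577.98194 +38.73110 +503.08387]
  H  [+68.56298 +544.70307 +234.18220]
  H  [-0.11103 +0.32082 +1.00000]
B = K⁻¹H; ‖b₁‖=0.733758, ‖b₂‖=0.733758; λ = 2/(‖b₁‖+‖b₂‖) = 1.362848, sign → tz>0 ⇒ λ=+1.362848
r₁ = λ·B[:,0] = (+0.97202,+0.17969,-0.15131); r₂ = λ·B[:,1] = (-0.09722,+0.89408,+0.43723)
r₃ = r₁×r₂ = (+0.21385,-0.41029,+0.88653); SVD([r₁ r₂ r₃]) → R = UVᵀ:
  R  [+0.97202 -0.09722 +0.21385]
  R  [+0.17969 +0.89408 -0.41029]
  R  [-0.15131 +0.43723 +0.88653]
t = (+0.30368, +0.00206, +1.36285) m
tr R = 2.752623; θ = arccos((tr R − 1)/2) = 0.502645 rad = 28.799°
axis k = ((R−Rᵀ)₃₂, (R−Rᵀ)₁₃, (R−Rᵀ)₂₁) / (2 sinθ) = (+0.879636, +0.379000, +0.287401)
rvec = θ·k = (+0.442145, +0.190502, +0.144461)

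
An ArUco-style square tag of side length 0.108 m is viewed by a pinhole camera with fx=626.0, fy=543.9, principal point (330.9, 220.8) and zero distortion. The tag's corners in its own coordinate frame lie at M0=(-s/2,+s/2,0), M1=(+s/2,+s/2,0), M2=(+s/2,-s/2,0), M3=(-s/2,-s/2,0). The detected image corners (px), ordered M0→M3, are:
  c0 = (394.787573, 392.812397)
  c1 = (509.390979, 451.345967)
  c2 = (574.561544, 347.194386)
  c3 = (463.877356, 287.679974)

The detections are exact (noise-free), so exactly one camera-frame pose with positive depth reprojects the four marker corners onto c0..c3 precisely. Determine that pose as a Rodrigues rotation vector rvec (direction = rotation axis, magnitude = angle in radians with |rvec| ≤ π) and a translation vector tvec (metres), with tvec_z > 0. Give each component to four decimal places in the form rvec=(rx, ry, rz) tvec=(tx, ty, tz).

rvec=(-0.0704, -0.1245, 0.5475) tvec=(0.1228, 0.1349, 0.4935)

Intrinsics K: fx=626.0, fy=543.9, cx=330.9, cy=220.8
Marker side s = 0.108 m; corners in marker frame (Z=0):
  M0 = (-0.0540, +0.0540, 0)
  M1 = (+0.0540, +0.0540, 0)
  M2 = (+0.0540, -0.0540, 0)
  M3 = (-0.0540, -0.0540, 0)
Detected image corners:
  c0 = (394.787573, 392.812397) px
  c1 = (509.390979, 451.345967) px
  c2 = (574.561544, 347.194386) px
  c3 = (463.877356, 287.679974) px
Planar DLT: solve 8×8 A·h = b for H (H[2,2]=1):
  H  [+1140.39410 -719.67462 +486.63239]
  H  [+620.87253 +894.01956 +369.50659]
  H  [+0.20095 -0.20240 +1.00000]
B = K⁻¹H; ‖b₁‖=2.026517, ‖b₂‖=2.026517; λ = 2/(‖b₁‖+‖b₂‖) = 0.493457, sign → tz>0 ⇒ λ=+0.493457
r₁ = λ·B[:,0] = (+0.84652,+0.52304,+0.09916); r₂ = λ·B[:,1] = (-0.51450,+0.85165,-0.09988)
r₃ = r₁×r₂ = (-0.13669,+0.03353,+0.99005); SVD([r₁ r₂ r₃]) → R = UVᵀ:
  R  [+0.84652 -0.51450 -0.13669]
  R  [+0.52304 +0.85165 +0.03353]
  R  [+0.09916 -0.09988 +0.99005]
t = (+0.12276, +0.13492, +0.49346) m
tr R = 2.688220; θ = arccos((tr R − 1)/2) = 0.565893 rad = 32.423°
axis k = ((R−Rᵀ)₃₂, (R−Rᵀ)₁₃, (R−Rᵀ)₂₁) / (2 sinθ) = (-0.124403, -0.219942, +0.967548)
rvec = θ·k = (-0.070399, -0.124464, +0.547529)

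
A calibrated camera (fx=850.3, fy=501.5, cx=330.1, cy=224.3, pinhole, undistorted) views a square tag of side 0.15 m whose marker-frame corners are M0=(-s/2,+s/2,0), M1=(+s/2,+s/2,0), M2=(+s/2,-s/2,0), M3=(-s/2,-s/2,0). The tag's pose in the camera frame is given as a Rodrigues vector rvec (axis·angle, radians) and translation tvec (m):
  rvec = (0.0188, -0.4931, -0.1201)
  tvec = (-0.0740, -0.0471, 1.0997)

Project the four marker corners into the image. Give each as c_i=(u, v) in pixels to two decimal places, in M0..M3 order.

Intrinsics K: fx=850.3, fy=501.5, cx=330.1, cy=224.3
Marker side s = 0.15 m; corners in marker frame (Z=0):
  M0 = (-0.0750, +0.0750, 0)
  M1 = (+0.0750, +0.0750, 0)
  M2 = (+0.0750, -0.0750, 0)
  M3 = (-0.0750, -0.0750, 0)
rvec = (0.0188, -0.4931, -0.1201), |rvec| = θ = 0.50786 rad = 29.098°
Rodrigues: sinθ=0.48631, 1−cosθ=0.12621; R = I + sinθ·[k]× + (1−cosθ)·[k]×²:
    [+0.87396 +0.11047 -0.47328]
    [-0.11954 +0.99277 +0.01098]
    [+0.47107 +0.04698 +0.88084]
t = (-0.0740, -0.0471, 1.0997) m
M0: Pc = R·M0+t = (-0.13126, +0.03632, +1.06789); u = 850.3·(-0.13126)/1.06789 + 330.1 = 225.5840, v = 501.5·(+0.03632)/1.06789 + 224.3 = 241.3579
M1: Pc = R·M1+t = (-0.00017, +0.01839, +1.13855); u = 850.3·(-0.00017)/1.13855 + 330.1 = 329.9745, v = 501.5·(+0.01839)/1.13855 + 224.3 = 232.4012
M2: Pc = R·M2+t = (-0.01674, -0.13052, +1.13151); u = 850.3·(-0.01674)/1.13151 + 330.1 = 317.5217, v = 501.5·(-0.13052)/1.13151 + 224.3 = 166.4503
M3: Pc = R·M3+t = (-0.14783, -0.11259, +1.06085); u = 850.3·(-0.14783)/1.06085 + 330.1 = 211.6083, v = 501.5·(-0.11259)/1.06085 + 224.3 = 171.0736

c0=(225.58, 241.36) c1=(329.97, 232.40) c2=(317.52, 166.45) c3=(211.61, 171.07)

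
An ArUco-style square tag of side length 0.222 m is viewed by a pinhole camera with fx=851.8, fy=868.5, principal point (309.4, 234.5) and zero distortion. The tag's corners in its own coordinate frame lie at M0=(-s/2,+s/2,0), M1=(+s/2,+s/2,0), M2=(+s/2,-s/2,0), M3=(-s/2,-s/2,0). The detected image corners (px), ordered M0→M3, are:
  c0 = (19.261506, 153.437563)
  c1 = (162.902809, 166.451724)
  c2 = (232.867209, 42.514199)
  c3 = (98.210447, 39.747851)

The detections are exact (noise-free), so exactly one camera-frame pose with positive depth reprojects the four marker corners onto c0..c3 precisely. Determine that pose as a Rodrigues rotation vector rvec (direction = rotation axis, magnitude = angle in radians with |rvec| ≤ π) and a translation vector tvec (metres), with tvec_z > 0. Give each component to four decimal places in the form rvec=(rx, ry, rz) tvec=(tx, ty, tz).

Intrinsics K: fx=851.8, fy=868.5, cx=309.4, cy=234.5
Marker side s = 0.222 m; corners in marker frame (Z=0):
  M0 = (-0.1110, +0.1110, 0)
  M1 = (+0.1110, +0.1110, 0)
  M2 = (+0.1110, -0.1110, 0)
  M3 = (-0.1110, -0.1110, 0)
Detected image corners:
  c0 = (19.261506, 153.437563) px
  c1 = (162.902809, 166.451724) px
  c2 = (232.867209, 42.514199) px
  c3 = (98.210447, 39.747851) px
Planar DLT: solve 8×8 A·h = b for H (H[2,2]=1):
  H  [+579.96849 -397.98845 +127.54729]
  H  [-1.53745 +485.86177 +97.20581]
  H  [-0.35653 -0.48162 +1.00000]
B = K⁻¹H; ‖b₁‖=0.890371, ‖b₂‖=0.890371; λ = 2/(‖b₁‖+‖b₂‖) = 1.123128, sign → tz>0 ⇒ λ=+1.123128
r₁ = λ·B[:,0] = (+0.91016,+0.10613,-0.40043); r₂ = λ·B[:,1] = (-0.32828,+0.77436,-0.54092)
r₃ = r₁×r₂ = (+0.25267,+0.62378,+0.73963); SVD([r₁ r₂ r₃]) → R = UVᵀ:
  R  [+0.91016 -0.32828 +0.25267]
  R  [+0.10613 +0.77436 +0.62378]
  R  [-0.40043 -0.54092 +0.73963]
t = (-0.23978, -0.17755, +1.12313) m
tr R = 2.424149; θ = arccos((tr R − 1)/2) = 0.778348 rad = 44.596°
axis k = ((R−Rᵀ)₃₂, (R−Rᵀ)₁₃, (R−Rᵀ)₂₁) / (2 sinθ) = (-0.829439, +0.465106, +0.309365)
rvec = θ·k = (-0.645592, +0.362014, +0.240794)

rvec=(-0.6456, 0.3620, 0.2408) tvec=(-0.2398, -0.1775, 1.1231)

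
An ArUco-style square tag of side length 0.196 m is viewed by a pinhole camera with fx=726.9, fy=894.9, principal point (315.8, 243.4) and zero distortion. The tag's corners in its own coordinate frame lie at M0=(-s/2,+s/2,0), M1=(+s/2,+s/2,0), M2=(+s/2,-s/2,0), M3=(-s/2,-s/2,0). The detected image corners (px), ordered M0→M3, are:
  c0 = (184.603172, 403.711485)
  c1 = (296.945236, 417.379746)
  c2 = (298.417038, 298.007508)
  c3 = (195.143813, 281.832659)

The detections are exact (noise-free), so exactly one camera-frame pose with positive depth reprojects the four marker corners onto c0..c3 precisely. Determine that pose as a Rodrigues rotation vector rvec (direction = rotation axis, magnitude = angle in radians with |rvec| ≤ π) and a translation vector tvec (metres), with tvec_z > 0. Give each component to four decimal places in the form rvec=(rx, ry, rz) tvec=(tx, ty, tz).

Intrinsics K: fx=726.9, fy=894.9, cx=315.8, cy=243.4
Marker side s = 0.196 m; corners in marker frame (Z=0):
  M0 = (-0.0980, +0.0980, 0)
  M1 = (+0.0980, +0.0980, 0)
  M2 = (+0.0980, -0.0980, 0)
  M3 = (-0.0980, -0.0980, 0)
Detected image corners:
  c0 = (184.603172, 403.711485) px
  c1 = (296.945236, 417.379746) px
  c2 = (298.417038, 298.007508) px
  c3 = (195.143813, 281.832659) px
Planar DLT: solve 8×8 A·h = b for H (H[2,2]=1):
  H  [+587.60807 -132.76549 +244.73580]
  H  [+131.73828 +468.10552 +347.86365]
  H  [+0.15802 -0.42038 +1.00000]
B = K⁻¹H; ‖b₁‖=0.763561, ‖b₂‖=0.763561; λ = 2/(‖b₁‖+‖b₂‖) = 1.309653, sign → tz>0 ⇒ λ=+1.309653
r₁ = λ·B[:,0] = (+0.96878,+0.13651,+0.20695); r₂ = λ·B[:,1] = (-0.00002,+0.83480,-0.55056)
r₃ = r₁×r₂ = (-0.24792,+0.53336,+0.80874); SVD([r₁ r₂ r₃]) → R = UVᵀ:
  R  [+0.96878 -0.00002 -0.24792]
  R  [+0.13651 +0.83480 +0.53336]
  R  [+0.20695 -0.55056 +0.80874]
t = (-0.12804, +0.15288, +1.30965) m
tr R = 2.612318; θ = arccos((tr R − 1)/2) = 0.633165 rad = 36.278°
axis k = ((R−Rᵀ)₃₂, (R−Rᵀ)₁₃, (R−Rᵀ)₂₁) / (2 sinθ) = (-0.915939, -0.384379, +0.115364)
rvec = θ·k = (-0.579940, -0.243375, +0.073044)

rvec=(-0.5799, -0.2434, 0.0730) tvec=(-0.1280, 0.1529, 1.3097)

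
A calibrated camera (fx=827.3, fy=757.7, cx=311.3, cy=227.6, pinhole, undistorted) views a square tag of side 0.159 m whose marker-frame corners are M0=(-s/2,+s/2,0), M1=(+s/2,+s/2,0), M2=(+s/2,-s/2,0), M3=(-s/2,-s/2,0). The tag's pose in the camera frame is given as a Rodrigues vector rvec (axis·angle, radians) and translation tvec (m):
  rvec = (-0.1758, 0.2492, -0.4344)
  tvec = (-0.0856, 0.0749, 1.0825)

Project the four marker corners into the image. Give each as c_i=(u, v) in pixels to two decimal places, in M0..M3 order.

c0=(216.30, 354.14) c1=(323.44, 307.94) c2=(275.38, 206.14) c3=(172.97, 253.78)

Intrinsics K: fx=827.3, fy=757.7, cx=311.3, cy=227.6
Marker side s = 0.159 m; corners in marker frame (Z=0):
  M0 = (-0.0795, +0.0795, 0)
  M1 = (+0.0795, +0.0795, 0)
  M2 = (+0.0795, -0.0795, 0)
  M3 = (-0.0795, -0.0795, 0)
rvec = (-0.1758, 0.2492, -0.4344), |rvec| = θ = 0.53076 rad = 30.410°
Rodrigues: sinθ=0.50619, 1−cosθ=0.13758; R = I + sinθ·[k]× + (1−cosθ)·[k]×²:
    [+0.87751 +0.39289 +0.27496]
    [-0.43568 +0.89275 +0.11479]
    [-0.20037 -0.22053 +0.95458]
t = (-0.0856, 0.0749, 1.0825) m
M0: Pc = R·M0+t = (-0.12413, +0.18051, +1.08090); u = 827.3·(-0.12413)/1.08090 + 311.3 = 216.2951, v = 757.7·(+0.18051)/1.08090 + 227.6 = 354.1364
M1: Pc = R·M1+t = (+0.01540, +0.11124, +1.04904); u = 827.3·(+0.01540)/1.04904 + 311.3 = 323.4429, v = 757.7·(+0.11124)/1.04904 + 227.6 = 307.9440
M2: Pc = R·M2+t = (-0.04707, -0.03071, +1.08410); u = 827.3·(-0.04707)/1.08410 + 311.3 = 275.3779, v = 757.7·(-0.03071)/1.08410 + 227.6 = 206.1358
M3: Pc = R·M3+t = (-0.18660, +0.03856, +1.11596); u = 827.3·(-0.18660)/1.11596 + 311.3 = 172.9689, v = 757.7·(+0.03856)/1.11596 + 227.6 = 253.7832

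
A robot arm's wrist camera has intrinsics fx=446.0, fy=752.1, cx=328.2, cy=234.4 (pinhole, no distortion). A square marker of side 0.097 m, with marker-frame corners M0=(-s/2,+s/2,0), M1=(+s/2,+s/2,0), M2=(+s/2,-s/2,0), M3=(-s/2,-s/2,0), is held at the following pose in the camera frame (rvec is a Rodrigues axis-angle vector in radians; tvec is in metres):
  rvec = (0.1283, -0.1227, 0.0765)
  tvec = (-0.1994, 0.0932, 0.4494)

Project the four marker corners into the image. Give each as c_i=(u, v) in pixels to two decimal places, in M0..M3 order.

Intrinsics K: fx=446.0, fy=752.1, cx=328.2, cy=234.4
Marker side s = 0.097 m; corners in marker frame (Z=0):
  M0 = (-0.0485, +0.0485, 0)
  M1 = (+0.0485, +0.0485, 0)
  M2 = (+0.0485, -0.0485, 0)
  M3 = (-0.0485, -0.0485, 0)
rvec = (0.1283, -0.1227, 0.0765), |rvec| = θ = 0.19331 rad = 11.076°
Rodrigues: sinθ=0.19211, 1−cosθ=0.01863; R = I + sinθ·[k]× + (1−cosθ)·[k]×²:
    [+0.98958 -0.08387 -0.11705]
    [+0.06818 +0.98888 -0.13218]
    [+0.12683 +0.12282 +0.98429]
t = (-0.1994, 0.0932, 0.4494) m
M0: Pc = R·M0+t = (-0.25146, +0.13785, +0.44921); u = 446.0·(-0.25146)/0.44921 + 328.2 = 78.5322, v = 752.1·(+0.13785)/0.44921 + 234.4 = 465.2073
M1: Pc = R·M1+t = (-0.15547, +0.14447, +0.46151); u = 446.0·(-0.15547)/0.46151 + 328.2 = 177.9512, v = 752.1·(+0.14447)/0.46151 + 234.4 = 469.8320
M2: Pc = R·M2+t = (-0.14734, +0.04855, +0.44959); u = 446.0·(-0.14734)/0.44959 + 328.2 = 182.0402, v = 752.1·(+0.04855)/0.44959 + 234.4 = 315.6098
M3: Pc = R·M3+t = (-0.24333, +0.04193, +0.43729); u = 446.0·(-0.24333)/0.43729 + 328.2 = 80.0276, v = 752.1·(+0.04193)/0.43729 + 234.4 = 306.5204

c0=(78.53, 465.21) c1=(177.95, 469.83) c2=(182.04, 315.61) c3=(80.03, 306.52)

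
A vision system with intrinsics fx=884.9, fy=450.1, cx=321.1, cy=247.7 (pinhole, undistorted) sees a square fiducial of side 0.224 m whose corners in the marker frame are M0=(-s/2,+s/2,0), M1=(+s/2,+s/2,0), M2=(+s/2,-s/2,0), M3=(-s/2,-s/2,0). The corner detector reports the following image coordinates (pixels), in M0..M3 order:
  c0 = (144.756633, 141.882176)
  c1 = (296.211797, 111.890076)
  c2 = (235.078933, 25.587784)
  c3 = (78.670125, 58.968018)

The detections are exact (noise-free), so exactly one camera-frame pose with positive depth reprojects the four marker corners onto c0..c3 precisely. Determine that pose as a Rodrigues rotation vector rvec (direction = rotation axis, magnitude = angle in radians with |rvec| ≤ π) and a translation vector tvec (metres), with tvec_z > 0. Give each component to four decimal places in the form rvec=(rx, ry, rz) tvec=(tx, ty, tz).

rvec=(0.2455, 0.0889, -0.3463) tvec=(-0.1773, -0.4257, 1.1824)

Intrinsics K: fx=884.9, fy=450.1, cx=321.1, cy=247.7
Marker side s = 0.224 m; corners in marker frame (Z=0):
  M0 = (-0.1120, +0.1120, 0)
  M1 = (+0.1120, +0.1120, 0)
  M2 = (+0.1120, -0.1120, 0)
  M3 = (-0.1120, -0.1120, 0)
Detected image corners:
  c0 = (144.756633, 141.882176) px
  c1 = (296.211797, 111.890076) px
  c2 = (235.078933, 25.587784) px
  c3 = (78.670125, 58.968018) px
Planar DLT: solve 8×8 A·h = b for H (H[2,2]=1):
  H  [+666.54394 +319.65011 +188.41754]
  H  [-150.45011 +393.55757 +85.66662]
  H  [-0.10822 +0.18838 +1.00000]
B = K⁻¹H; ‖b₁‖=0.845724, ‖b₂‖=0.845724; λ = 2/(‖b₁‖+‖b₂‖) = 1.182419, sign → tz>0 ⇒ λ=+1.182419
r₁ = λ·B[:,0] = (+0.93708,-0.32481,-0.12796); r₂ = λ·B[:,1] = (+0.34629,+0.91130,+0.22275)
r₃ = r₁×r₂ = (+0.04426,-0.25305,+0.96644); SVD([r₁ r₂ r₃]) → R = UVᵀ:
  R  [+0.93708 +0.34629 +0.04426]
  R  [-0.32481 +0.91130 -0.25305]
  R  [-0.12796 +0.22275 +0.96644]
t = (-0.17729, -0.42566, +1.18242) m
tr R = 2.814820; θ = arccos((tr R − 1)/2) = 0.433717 rad = 24.850°
axis k = ((R−Rᵀ)₃₂, (R−Rᵀ)₁₃, (R−Rᵀ)₂₁) / (2 sinθ) = (+0.566092, +0.204907, -0.798469)
rvec = θ·k = (+0.245524, +0.088872, -0.346310)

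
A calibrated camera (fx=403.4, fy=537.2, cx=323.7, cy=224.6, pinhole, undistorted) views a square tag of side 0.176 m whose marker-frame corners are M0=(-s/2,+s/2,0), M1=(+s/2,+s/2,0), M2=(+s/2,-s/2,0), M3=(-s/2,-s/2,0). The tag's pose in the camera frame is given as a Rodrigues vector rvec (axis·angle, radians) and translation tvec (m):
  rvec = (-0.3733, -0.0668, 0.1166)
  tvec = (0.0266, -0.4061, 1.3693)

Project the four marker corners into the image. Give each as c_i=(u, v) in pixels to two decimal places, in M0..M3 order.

Intrinsics K: fx=403.4, fy=537.2, cx=323.7, cy=224.6
Marker side s = 0.176 m; corners in marker frame (Z=0):
  M0 = (-0.0880, +0.0880, 0)
  M1 = (+0.0880, +0.0880, 0)
  M2 = (+0.0880, -0.0880, 0)
  M3 = (-0.0880, -0.0880, 0)
rvec = (-0.3733, -0.0668, 0.1166), |rvec| = θ = 0.39675 rad = 22.732°
Rodrigues: sinθ=0.38642, 1−cosθ=0.07768; R = I + sinθ·[k]× + (1−cosθ)·[k]×²:
    [+0.99109 -0.10126 -0.08654]
    [+0.12587 +0.92452 +0.35974]
    [+0.04358 -0.36743 +0.92903]
t = (0.0266, -0.4061, 1.3693) m
M0: Pc = R·M0+t = (-0.06953, -0.33582, +1.33313); u = 403.4·(-0.06953)/1.33313 + 323.7 = 302.6615, v = 537.2·(-0.33582)/1.33313 + 224.6 = 89.2782
M1: Pc = R·M1+t = (+0.10490, -0.31367, +1.34080); u = 403.4·(+0.10490)/1.34080 + 323.7 = 355.2622, v = 537.2·(-0.31367)/1.34080 + 224.6 = 98.9282
M2: Pc = R·M2+t = (+0.12273, -0.47638, +1.40547); u = 403.4·(+0.12273)/1.40547 + 323.7 = 358.9252, v = 537.2·(-0.47638)/1.40547 + 224.6 = 42.5169
M3: Pc = R·M3+t = (-0.05170, -0.49853, +1.39780); u = 403.4·(-0.05170)/1.39780 + 323.7 = 308.7781, v = 537.2·(-0.49853)/1.39780 + 224.6 = 33.0038

c0=(302.66, 89.28) c1=(355.26, 98.93) c2=(358.93, 42.52) c3=(308.78, 33.00)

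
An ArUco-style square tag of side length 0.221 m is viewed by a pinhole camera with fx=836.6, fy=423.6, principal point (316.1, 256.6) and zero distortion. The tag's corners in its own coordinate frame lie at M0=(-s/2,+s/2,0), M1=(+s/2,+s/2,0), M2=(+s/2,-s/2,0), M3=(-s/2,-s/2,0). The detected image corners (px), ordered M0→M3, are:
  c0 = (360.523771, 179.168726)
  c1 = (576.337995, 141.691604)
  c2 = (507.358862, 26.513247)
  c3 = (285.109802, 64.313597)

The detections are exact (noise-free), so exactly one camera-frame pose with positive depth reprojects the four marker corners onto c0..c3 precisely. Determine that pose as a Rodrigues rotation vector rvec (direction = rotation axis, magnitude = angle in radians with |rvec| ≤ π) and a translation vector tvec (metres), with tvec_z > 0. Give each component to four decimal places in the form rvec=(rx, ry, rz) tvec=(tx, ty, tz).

Intrinsics K: fx=836.6, fy=423.6, cx=316.1, cy=256.6
Marker side s = 0.221 m; corners in marker frame (Z=0):
  M0 = (-0.1105, +0.1105, 0)
  M1 = (+0.1105, +0.1105, 0)
  M2 = (+0.1105, -0.1105, 0)
  M3 = (-0.1105, -0.1105, 0)
Detected image corners:
  c0 = (360.523771, 179.168726) px
  c1 = (576.337995, 141.691604) px
  c2 = (507.358862, 26.513247) px
  c3 = (285.109802, 64.313597) px
Planar DLT: solve 8×8 A·h = b for H (H[2,2]=1):
  H  [+1002.90825 +380.14852 +433.16261]
  H  [-167.44096 +533.17915 +103.65056]
  H  [+0.02779 +0.12378 +1.00000]
B = K⁻¹H; ‖b₁‖=1.258032, ‖b₂‖=1.258032; λ = 2/(‖b₁‖+‖b₂‖) = 0.794892, sign → tz>0 ⇒ λ=+0.794892
r₁ = λ·B[:,0] = (+0.94456,-0.32759,+0.02209); r₂ = λ·B[:,1] = (+0.32402,+0.94092,+0.09839)
r₃ = r₁×r₂ = (-0.05301,-0.08578,+0.99490); SVD([r₁ r₂ r₃]) → R = UVᵀ:
  R  [+0.94456 +0.32402 -0.05301]
  R  [-0.32759 +0.94092 -0.08578]
  R  [+0.02209 +0.09839 +0.99490]
t = (+0.11123, -0.28701, +0.79489) m
tr R = 2.880386; θ = arccos((tr R − 1)/2) = 0.347600 rad = 19.916°
axis k = ((R−Rᵀ)₃₂, (R−Rᵀ)₁₃, (R−Rᵀ)₂₁) / (2 sinθ) = (+0.270318, -0.110238, -0.956439)
rvec = θ·k = (+0.093963, -0.038319, -0.332459)

rvec=(0.0940, -0.0383, -0.3325) tvec=(0.1112, -0.2870, 0.7949)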